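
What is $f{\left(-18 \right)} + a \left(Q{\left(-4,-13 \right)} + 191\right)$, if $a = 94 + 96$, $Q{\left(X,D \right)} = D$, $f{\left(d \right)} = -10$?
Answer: $33810$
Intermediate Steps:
$a = 190$
$f{\left(-18 \right)} + a \left(Q{\left(-4,-13 \right)} + 191\right) = -10 + 190 \left(-13 + 191\right) = -10 + 190 \cdot 178 = -10 + 33820 = 33810$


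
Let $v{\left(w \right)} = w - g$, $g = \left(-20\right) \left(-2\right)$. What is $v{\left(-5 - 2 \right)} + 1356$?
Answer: $1309$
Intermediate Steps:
$g = 40$
$v{\left(w \right)} = -40 + w$ ($v{\left(w \right)} = w - 40 = -40 + w$)
$v{\left(-5 - 2 \right)} + 1356 = \left(-40 - 7\right) + 1356 = -47 + 1356 = 1309$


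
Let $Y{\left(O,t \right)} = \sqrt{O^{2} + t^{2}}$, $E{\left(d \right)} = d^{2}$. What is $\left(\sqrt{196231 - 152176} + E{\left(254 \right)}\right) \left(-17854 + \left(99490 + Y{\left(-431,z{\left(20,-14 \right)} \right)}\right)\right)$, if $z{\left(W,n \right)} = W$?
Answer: $\left(64516 + 3 \sqrt{4895}\right) \left(81636 + \sqrt{186161}\right) \approx 5.3119 \cdot 10^{9}$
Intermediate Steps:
$\left(\sqrt{196231 - 152176} + E{\left(254 \right)}\right) \left(-17854 + \left(99490 + Y{\left(-431,z{\left(20,-14 \right)} \right)}\right)\right) = \left(\sqrt{196231 - 152176} + 254^{2}\right) \left(-17854 + \left(99490 + \sqrt{\left(-431\right)^{2} + 20^{2}}\right)\right) = \left(\sqrt{44055} + 64516\right) \left(-17854 + \left(99490 + \sqrt{185761 + 400}\right)\right) = \left(3 \sqrt{4895} + 64516\right) \left(-17854 + \left(99490 + \sqrt{186161}\right)\right) = \left(64516 + 3 \sqrt{4895}\right) \left(81636 + \sqrt{186161}\right)$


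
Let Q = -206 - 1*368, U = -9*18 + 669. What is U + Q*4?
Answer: -1789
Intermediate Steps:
U = 507 (U = -162 + 669 = 507)
Q = -574 (Q = -206 - 368 = -574)
U + Q*4 = 507 - 574*4 = 507 - 2296 = -1789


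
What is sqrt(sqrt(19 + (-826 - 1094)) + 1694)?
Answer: sqrt(1694 + I*sqrt(1901)) ≈ 41.162 + 0.5296*I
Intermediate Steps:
sqrt(sqrt(19 + (-826 - 1094)) + 1694) = sqrt(sqrt(19 - 1920) + 1694) = sqrt(sqrt(-1901) + 1694) = sqrt(I*sqrt(1901) + 1694) = sqrt(1694 + I*sqrt(1901))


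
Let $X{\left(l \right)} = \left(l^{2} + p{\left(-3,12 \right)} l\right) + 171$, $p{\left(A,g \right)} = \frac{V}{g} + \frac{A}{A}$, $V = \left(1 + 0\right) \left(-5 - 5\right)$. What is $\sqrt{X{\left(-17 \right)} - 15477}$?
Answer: $\frac{i \sqrt{540714}}{6} \approx 122.56 i$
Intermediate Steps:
$V = -10$ ($V = 1 \left(-10\right) = -10$)
$p{\left(A,g \right)} = 1 - \frac{10}{g}$ ($p{\left(A,g \right)} = - \frac{10}{g} + \frac{A}{A} = - \frac{10}{g} + 1 = 1 - \frac{10}{g}$)
$X{\left(l \right)} = 171 + l^{2} + \frac{l}{6}$ ($X{\left(l \right)} = \left(l^{2} + \frac{-10 + 12}{12} l\right) + 171 = \left(l^{2} + \frac{1}{12} \cdot 2 l\right) + 171 = \left(l^{2} + \frac{l}{6}\right) + 171 = 171 + l^{2} + \frac{l}{6}$)
$\sqrt{X{\left(-17 \right)} - 15477} = \sqrt{\left(171 + \left(-17\right)^{2} + \frac{1}{6} \left(-17\right)\right) - 15477} = \sqrt{\left(171 + 289 - \frac{17}{6}\right) - 15477} = \sqrt{\frac{2743}{6} - 15477} = \sqrt{- \frac{90119}{6}} = \frac{i \sqrt{540714}}{6}$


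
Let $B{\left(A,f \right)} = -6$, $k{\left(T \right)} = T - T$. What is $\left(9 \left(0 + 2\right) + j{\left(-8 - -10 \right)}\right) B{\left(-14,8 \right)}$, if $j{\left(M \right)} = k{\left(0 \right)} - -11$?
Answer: $-174$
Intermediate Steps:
$k{\left(T \right)} = 0$
$j{\left(M \right)} = 11$ ($j{\left(M \right)} = 0 - -11 = 0 + 11 = 11$)
$\left(9 \left(0 + 2\right) + j{\left(-8 - -10 \right)}\right) B{\left(-14,8 \right)} = \left(9 \left(0 + 2\right) + 11\right) \left(-6\right) = \left(9 \cdot 2 + 11\right) \left(-6\right) = \left(18 + 11\right) \left(-6\right) = 29 \left(-6\right) = -174$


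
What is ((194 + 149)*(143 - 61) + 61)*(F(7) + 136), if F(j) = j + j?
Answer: 4228050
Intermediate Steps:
F(j) = 2*j
((194 + 149)*(143 - 61) + 61)*(F(7) + 136) = ((194 + 149)*(143 - 61) + 61)*(2*7 + 136) = (343*82 + 61)*(14 + 136) = (28126 + 61)*150 = 28187*150 = 4228050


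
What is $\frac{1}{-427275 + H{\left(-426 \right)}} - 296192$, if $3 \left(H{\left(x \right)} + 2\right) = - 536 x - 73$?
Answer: $- \frac{312058413059}{1053568} \approx -2.9619 \cdot 10^{5}$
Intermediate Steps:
$H{\left(x \right)} = - \frac{79}{3} - \frac{536 x}{3}$ ($H{\left(x \right)} = -2 + \frac{- 536 x - 73}{3} = -2 + \frac{-73 - 536 x}{3} = -2 - \left(\frac{73}{3} + \frac{536 x}{3}\right) = - \frac{79}{3} - \frac{536 x}{3}$)
$\frac{1}{-427275 + H{\left(-426 \right)}} - 296192 = \frac{1}{-427275 - - \frac{228257}{3}} - 296192 = \frac{1}{-427275 + \left(- \frac{79}{3} + 76112\right)} - 296192 = \frac{1}{-427275 + \frac{228257}{3}} - 296192 = \frac{1}{- \frac{1053568}{3}} - 296192 = - \frac{3}{1053568} - 296192 = - \frac{312058413059}{1053568}$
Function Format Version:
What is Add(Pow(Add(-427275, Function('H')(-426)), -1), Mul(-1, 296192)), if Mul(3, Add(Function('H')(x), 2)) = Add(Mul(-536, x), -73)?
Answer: Rational(-312058413059, 1053568) ≈ -2.9619e+5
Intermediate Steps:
Function('H')(x) = Add(Rational(-79, 3), Mul(Rational(-536, 3), x)) (Function('H')(x) = Add(-2, Mul(Rational(1, 3), Add(Mul(-536, x), -73))) = Add(-2, Mul(Rational(1, 3), Add(-73, Mul(-536, x)))) = Add(-2, Add(Rational(-73, 3), Mul(Rational(-536, 3), x))) = Add(Rational(-79, 3), Mul(Rational(-536, 3), x)))
Add(Pow(Add(-427275, Function('H')(-426)), -1), Mul(-1, 296192)) = Add(Pow(Add(-427275, Add(Rational(-79, 3), Mul(Rational(-536, 3), -426))), -1), Mul(-1, 296192)) = Add(Pow(Add(-427275, Add(Rational(-79, 3), 76112)), -1), -296192) = Add(Pow(Add(-427275, Rational(228257, 3)), -1), -296192) = Add(Pow(Rational(-1053568, 3), -1), -296192) = Add(Rational(-3, 1053568), -296192) = Rational(-312058413059, 1053568)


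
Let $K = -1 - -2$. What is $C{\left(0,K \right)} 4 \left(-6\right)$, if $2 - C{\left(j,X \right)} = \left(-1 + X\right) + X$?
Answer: $-24$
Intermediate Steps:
$K = 1$ ($K = -1 + 2 = 1$)
$C{\left(j,X \right)} = 3 - 2 X$ ($C{\left(j,X \right)} = 2 - \left(\left(-1 + X\right) + X\right) = 2 - \left(-1 + 2 X\right) = 3 - 2 X$)
$C{\left(0,K \right)} 4 \left(-6\right) = \left(3 - 2\right) 4 \left(-6\right) = 1 \cdot 4 \left(-6\right) = 4 \left(-6\right) = -24$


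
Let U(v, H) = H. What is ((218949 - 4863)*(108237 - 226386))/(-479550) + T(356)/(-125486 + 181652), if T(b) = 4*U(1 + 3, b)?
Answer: 5147341000849/97588425 ≈ 52745.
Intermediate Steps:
T(b) = 4*b
((218949 - 4863)*(108237 - 226386))/(-479550) + T(356)/(-125486 + 181652) = ((218949 - 4863)*(108237 - 226386))/(-479550) + (4*356)/(-125486 + 181652) = (214086*(-118149))*(-1/479550) + 1424/56166 = -25294046814*(-1/479550) + 1424*(1/56166) = 4215674469/79925 + 712/28083 = 5147341000849/97588425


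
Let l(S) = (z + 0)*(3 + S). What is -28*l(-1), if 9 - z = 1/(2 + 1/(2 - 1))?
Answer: -1456/3 ≈ -485.33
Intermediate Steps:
z = 26/3 (z = 9 - 1/(2 + 1/(2 - 1)) = 9 - 1/(2 + 1/1) = 9 - 1/(2 + 1) = 9 - 1/3 = 26/3 ≈ 8.6667)
l(S) = 26 + 26*S/3 (l(S) = (26/3 + 0)*(3 + S) = 26*(3 + S)/3 = 26 + 26*S/3)
-28*l(-1) = -28*(26 + (26/3)*(-1)) = -28*(26 - 26/3) = -28*52/3 = -1456/3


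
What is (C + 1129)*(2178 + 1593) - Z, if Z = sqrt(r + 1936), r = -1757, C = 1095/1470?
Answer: 417506265/98 - sqrt(179) ≈ 4.2603e+6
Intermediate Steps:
C = 73/98 (C = 1095*(1/1470) = 73/98 ≈ 0.74490)
Z = sqrt(179) (Z = sqrt(-1757 + 1936) = sqrt(179) ≈ 13.379)
(C + 1129)*(2178 + 1593) - Z = (73/98 + 1129)*(2178 + 1593) - sqrt(179) = (110715/98)*3771 - sqrt(179) = 417506265/98 - sqrt(179)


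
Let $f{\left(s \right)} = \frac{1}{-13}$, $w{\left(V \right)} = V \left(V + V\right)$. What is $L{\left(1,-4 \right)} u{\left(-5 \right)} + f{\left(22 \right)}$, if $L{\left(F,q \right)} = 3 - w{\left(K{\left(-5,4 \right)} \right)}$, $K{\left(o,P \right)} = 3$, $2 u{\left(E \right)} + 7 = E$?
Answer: $\frac{1169}{13} \approx 89.923$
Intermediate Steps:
$u{\left(E \right)} = - \frac{7}{2} + \frac{E}{2}$
$w{\left(V \right)} = 2 V^{2}$ ($w{\left(V \right)} = V 2 V = 2 V^{2}$)
$L{\left(F,q \right)} = -15$ ($L{\left(F,q \right)} = 3 - 2 \cdot 3^{2} = 3 - 2 \cdot 9 = 3 - 18 = -15$)
$f{\left(s \right)} = - \frac{1}{13}$
$L{\left(1,-4 \right)} u{\left(-5 \right)} + f{\left(22 \right)} = - 15 \left(- \frac{7}{2} + \frac{1}{2} \left(-5\right)\right) - \frac{1}{13} = - 15 \left(- \frac{7}{2} - \frac{5}{2}\right) - \frac{1}{13} = \left(-15\right) \left(-6\right) - \frac{1}{13} = 90 - \frac{1}{13} = \frac{1169}{13}$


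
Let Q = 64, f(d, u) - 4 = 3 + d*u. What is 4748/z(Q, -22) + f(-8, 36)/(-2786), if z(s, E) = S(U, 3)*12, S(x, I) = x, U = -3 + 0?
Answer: -3304453/25074 ≈ -131.79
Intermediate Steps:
U = -3
f(d, u) = 7 + d*u (f(d, u) = 4 + (3 + d*u) = 7 + d*u)
z(s, E) = -36 (z(s, E) = -3*12 = -36)
4748/z(Q, -22) + f(-8, 36)/(-2786) = 4748/(-36) + (7 - 8*36)/(-2786) = 4748*(-1/36) + (7 - 288)*(-1/2786) = -1187/9 - 281*(-1/2786) = -1187/9 + 281/2786 = -3304453/25074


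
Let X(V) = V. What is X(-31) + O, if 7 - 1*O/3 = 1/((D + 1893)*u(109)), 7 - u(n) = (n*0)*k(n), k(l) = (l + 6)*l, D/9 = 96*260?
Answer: -5285771/528577 ≈ -10.000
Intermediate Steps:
D = 224640 (D = 9*(96*260) = 9*24960 = 224640)
k(l) = l*(6 + l) (k(l) = (6 + l)*l = l*(6 + l))
u(n) = 7 (u(n) = 7 - n*0*n*(6 + n) = 7 - 0*n*(6 + n) = 7 - 1*0 = 7 + 0 = 7)
O = 11100116/528577 (O = 21 - 3/((224640 + 1893)*7) = 21 - 3/(226533*7) = 21 - 1/(75511*7) = 21 - 3*1/1585731 = 21 - 1/528577 = 11100116/528577 ≈ 21.000)
X(-31) + O = -31 + 11100116/528577 = -5285771/528577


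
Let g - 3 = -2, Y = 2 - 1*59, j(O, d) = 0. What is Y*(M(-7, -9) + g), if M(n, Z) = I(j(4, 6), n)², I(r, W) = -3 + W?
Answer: -5757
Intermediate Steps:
Y = -57 (Y = 2 - 59 = -57)
g = 1 (g = 3 - 2 = 1)
M(n, Z) = (-3 + n)²
Y*(M(-7, -9) + g) = -57*((-3 - 7)² + 1) = -57*((-10)² + 1) = -57*(100 + 1) = -57*101 = -5757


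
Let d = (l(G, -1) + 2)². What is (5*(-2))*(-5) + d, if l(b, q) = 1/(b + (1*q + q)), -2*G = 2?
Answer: 475/9 ≈ 52.778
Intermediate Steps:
G = -1 (G = -½*2 = -1)
l(b, q) = 1/(b + 2*q) (l(b, q) = 1/(b + (q + q)) = 1/(b + 2*q))
d = 25/9 (d = (1/(-1 + 2*(-1)) + 2)² = (1/(-1 - 2) + 2)² = (1/(-3) + 2)² = (-⅓ + 2)² = (5/3)² = 25/9 ≈ 2.7778)
(5*(-2))*(-5) + d = (5*(-2))*(-5) + 25/9 = -10*(-5) + 25/9 = 50 + 25/9 = 475/9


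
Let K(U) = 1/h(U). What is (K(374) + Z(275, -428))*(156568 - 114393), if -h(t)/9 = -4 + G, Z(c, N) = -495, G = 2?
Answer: -375737075/18 ≈ -2.0874e+7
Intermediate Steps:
h(t) = 18 (h(t) = -9*(-4 + 2) = -9*(-2) = 18)
K(U) = 1/18
(K(374) + Z(275, -428))*(156568 - 114393) = (1/18 - 495)*(156568 - 114393) = -8909/18*42175 = -375737075/18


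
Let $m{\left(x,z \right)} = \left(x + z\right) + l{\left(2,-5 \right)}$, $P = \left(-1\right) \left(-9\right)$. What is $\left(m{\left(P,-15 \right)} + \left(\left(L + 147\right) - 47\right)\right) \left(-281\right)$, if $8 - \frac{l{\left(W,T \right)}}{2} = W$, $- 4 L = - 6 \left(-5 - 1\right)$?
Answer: $-27257$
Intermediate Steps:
$P = 9$
$L = -9$ ($L = - \frac{\left(-6\right) \left(-5 - 1\right)}{4} = - \frac{\left(-6\right) \left(-6\right)}{4} = \left(- \frac{1}{4}\right) 36 = -9$)
$l{\left(W,T \right)} = 16 - 2 W$
$m{\left(x,z \right)} = 12 + x + z$ ($m{\left(x,z \right)} = \left(x + z\right) + \left(16 - 4\right) = \left(x + z\right) + 12 = 12 + x + z$)
$\left(m{\left(P,-15 \right)} + \left(\left(L + 147\right) - 47\right)\right) \left(-281\right) = \left(\left(12 + 9 - 15\right) + \left(\left(-9 + 147\right) - 47\right)\right) \left(-281\right) = \left(6 + \left(138 - 47\right)\right) \left(-281\right) = \left(6 + 91\right) \left(-281\right) = 97 \left(-281\right) = -27257$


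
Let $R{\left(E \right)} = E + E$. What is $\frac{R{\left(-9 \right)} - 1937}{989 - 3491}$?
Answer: $\frac{1955}{2502} \approx 0.78137$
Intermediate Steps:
$R{\left(E \right)} = 2 E$
$\frac{R{\left(-9 \right)} - 1937}{989 - 3491} = \frac{2 \left(-9\right) - 1937}{989 - 3491} = \frac{-18 - 1937}{-2502} = \left(-1955\right) \left(- \frac{1}{2502}\right) = \frac{1955}{2502}$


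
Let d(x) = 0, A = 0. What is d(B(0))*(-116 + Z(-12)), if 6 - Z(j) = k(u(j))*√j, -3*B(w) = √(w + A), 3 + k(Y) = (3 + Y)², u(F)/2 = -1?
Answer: 0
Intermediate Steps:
u(F) = -2 (u(F) = 2*(-1) = -2)
k(Y) = -3 + (3 + Y)²
B(w) = -√w/3 (B(w) = -√(w + 0)/3 = -√w/3)
Z(j) = 6 + 2*√j (Z(j) = 6 - (-3 + (3 - 2)²)*√j = 6 - (-3 + 1²)*√j = 6 - (-3 + 1)*√j = 6 - (-2)*√j = 6 + 2*√j)
d(B(0))*(-116 + Z(-12)) = 0*(-116 + (6 + 2*√(-12))) = 0*(-116 + (6 + 2*(2*I*√3))) = 0*(-116 + (6 + 4*I*√3)) = 0*(-110 + 4*I*√3) = 0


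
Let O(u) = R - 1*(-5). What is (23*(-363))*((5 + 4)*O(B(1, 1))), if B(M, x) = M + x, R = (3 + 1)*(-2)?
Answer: 225423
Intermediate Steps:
R = -8 (R = 4*(-2) = -8)
O(u) = -3 (O(u) = -8 - 1*(-5) = -8 + 5 = -3)
(23*(-363))*((5 + 4)*O(B(1, 1))) = (23*(-363))*((5 + 4)*(-3)) = -75141*(-3) = -8349*(-27) = 225423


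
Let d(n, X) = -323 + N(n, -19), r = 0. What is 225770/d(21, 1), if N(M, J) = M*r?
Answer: -225770/323 ≈ -698.98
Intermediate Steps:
N(M, J) = 0 (N(M, J) = M*0 = 0)
d(n, X) = -323 (d(n, X) = -323 + 0 = -323)
225770/d(21, 1) = 225770/(-323) = 225770*(-1/323) = -225770/323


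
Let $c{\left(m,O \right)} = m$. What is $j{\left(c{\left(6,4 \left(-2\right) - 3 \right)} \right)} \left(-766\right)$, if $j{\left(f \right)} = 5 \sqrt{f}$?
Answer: $- 3830 \sqrt{6} \approx -9381.5$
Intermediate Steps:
$j{\left(c{\left(6,4 \left(-2\right) - 3 \right)} \right)} \left(-766\right) = 5 \sqrt{6} \left(-766\right) = - 3830 \sqrt{6}$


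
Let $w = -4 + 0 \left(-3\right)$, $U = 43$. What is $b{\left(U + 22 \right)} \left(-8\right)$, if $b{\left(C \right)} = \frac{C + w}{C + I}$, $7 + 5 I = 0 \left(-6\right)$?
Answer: $- \frac{1220}{159} \approx -7.673$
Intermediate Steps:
$I = - \frac{7}{5}$ ($I = - \frac{7}{5} + \frac{0 \left(-6\right)}{5} = - \frac{7}{5} + \frac{1}{5} \cdot 0 = - \frac{7}{5} + 0 = - \frac{7}{5} \approx -1.4$)
$w = -4$ ($w = -4 + 0 = -4$)
$b{\left(C \right)} = \frac{-4 + C}{- \frac{7}{5} + C}$ ($b{\left(C \right)} = \frac{C - 4}{C - \frac{7}{5}} = \frac{-4 + C}{- \frac{7}{5} + C}$)
$b{\left(U + 22 \right)} \left(-8\right) = \frac{5 \left(-4 + \left(43 + 22\right)\right)}{-7 + 5 \left(43 + 22\right)} \left(-8\right) = \frac{5 \left(-4 + 65\right)}{-7 + 5 \cdot 65} \left(-8\right) = 5 \frac{1}{-7 + 325} \cdot 61 \left(-8\right) = 5 \cdot \frac{1}{318} \cdot 61 \left(-8\right) = \frac{305}{318} \left(-8\right) = - \frac{1220}{159}$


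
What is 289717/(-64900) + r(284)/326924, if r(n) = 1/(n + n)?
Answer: -13449592535911/3012866199200 ≈ -4.4641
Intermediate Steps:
r(n) = 1/(2*n)
289717/(-64900) + r(284)/326924 = 289717/(-64900) + ((½)/284)/326924 = 289717*(-1/64900) + ((½)*(1/284))*(1/326924) = -289717/64900 + (1/568)*(1/326924) = -289717/64900 + 1/185692832 = -13449592535911/3012866199200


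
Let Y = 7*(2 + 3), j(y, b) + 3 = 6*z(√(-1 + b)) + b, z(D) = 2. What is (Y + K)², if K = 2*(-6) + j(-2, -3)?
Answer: 841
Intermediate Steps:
j(y, b) = 9 + b (j(y, b) = -3 + (6*2 + b) = -3 + (12 + b) = 9 + b)
Y = 35 (Y = 7*5 = 35)
K = -6 (K = 2*(-6) + (9 - 3) = -12 + 6 = -6)
(Y + K)² = (35 - 6)² = 29² = 841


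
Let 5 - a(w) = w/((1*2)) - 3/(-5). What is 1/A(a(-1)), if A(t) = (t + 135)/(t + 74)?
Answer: 789/1399 ≈ 0.56397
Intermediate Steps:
a(w) = 22/5 - w/2 (a(w) = 5 - (w/((1*2)) - 3/(-5)) = 5 - (w/2 - 3*(-⅕)) = 5 - (w*(½) + ⅗) = 5 - (w/2 + ⅗) = 5 - (⅗ + w/2) = 5 + (-⅗ - w/2) = 22/5 - w/2)
A(t) = (135 + t)/(74 + t)
1/A(a(-1)) = 1/((135 + (22/5 - ½*(-1)))/(74 + (22/5 - ½*(-1)))) = 1/((135 + (22/5 + ½))/(74 + (22/5 + ½))) = 1/((135 + 49/10)/(74 + 49/10)) = 1/((1399/10)/(789/10)) = 1/((10/789)*(1399/10)) = 1/(1399/789) = 789/1399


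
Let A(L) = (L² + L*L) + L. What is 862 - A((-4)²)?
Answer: 334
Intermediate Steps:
A(L) = L + 2*L² (A(L) = (L² + L²) + L = 2*L² + L = L + 2*L²)
862 - A((-4)²) = 862 - (-4)²*(1 + 2*(-4)²) = 862 - 16*(1 + 2*16) = 862 - 16*(1 + 32) = 862 - 16*33 = 862 - 1*528 = 862 - 528 = 334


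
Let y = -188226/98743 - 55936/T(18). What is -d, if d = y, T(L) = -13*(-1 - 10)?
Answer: 5550204766/14120249 ≈ 393.07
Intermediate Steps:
T(L) = 143 (T(L) = -13*(-11) = 143)
y = -5550204766/14120249 (y = -188226/98743 - 55936/143 = -5550204766/14120249 ≈ -393.07)
d = -5550204766/14120249 ≈ -393.07
-d = -1*(-5550204766/14120249) = 5550204766/14120249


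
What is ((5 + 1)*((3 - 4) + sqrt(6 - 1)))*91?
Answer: -546 + 546*sqrt(5) ≈ 674.89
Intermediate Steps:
((5 + 1)*((3 - 4) + sqrt(6 - 1)))*91 = (6*(-1 + sqrt(5)))*91 = (-6 + 6*sqrt(5))*91 = -546 + 546*sqrt(5)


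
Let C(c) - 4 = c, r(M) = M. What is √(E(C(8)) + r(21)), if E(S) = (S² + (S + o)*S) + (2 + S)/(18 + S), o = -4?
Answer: √58830/15 ≈ 16.170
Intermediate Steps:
C(c) = 4 + c
E(S) = S² + S*(-4 + S) + (2 + S)/(18 + S) (E(S) = (S² + (S - 4)*S) + (2 + S)/(18 + S) = (S² + (-4 + S)*S) + (2 + S)/(18 + S) = (S² + S*(-4 + S)) + (2 + S)/(18 + S) = S² + S*(-4 + S) + (2 + S)/(18 + S))
√(E(C(8)) + r(21)) = √((2 - 71*(4 + 8) + 2*(4 + 8)³ + 32*(4 + 8)²)/(18 + (4 + 8)) + 21) = √((2 - 71*12 + 2*12³ + 32*12²)/(18 + 12) + 21) = √((2 - 852 + 2*1728 + 32*144)/30 + 21) = √((2 - 852 + 3456 + 4608)/30 + 21) = √((1/30)*7214 + 21) = √(3607/15 + 21) = √(3922/15) = √58830/15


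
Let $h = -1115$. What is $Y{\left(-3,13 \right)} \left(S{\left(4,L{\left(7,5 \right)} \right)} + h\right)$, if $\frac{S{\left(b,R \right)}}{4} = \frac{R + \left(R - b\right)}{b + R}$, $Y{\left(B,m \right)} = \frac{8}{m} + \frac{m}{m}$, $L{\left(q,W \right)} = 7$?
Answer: $- \frac{256725}{143} \approx -1795.3$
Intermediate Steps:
$Y{\left(B,m \right)} = 1 + \frac{8}{m}$ ($Y{\left(B,m \right)} = \frac{8}{m} + 1 = 1 + \frac{8}{m}$)
$S{\left(b,R \right)} = \frac{4 \left(- b + 2 R\right)}{R + b}$ ($S{\left(b,R \right)} = 4 \frac{R + \left(R - b\right)}{b + R} = 4 \frac{- b + 2 R}{R + b} = \frac{4 \left(- b + 2 R\right)}{R + b}$)
$Y{\left(-3,13 \right)} \left(S{\left(4,L{\left(7,5 \right)} \right)} + h\right) = \frac{8 + 13}{13} \left(\frac{4 \left(\left(-1\right) 4 + 2 \cdot 7\right)}{7 + 4} - 1115\right) = \frac{1}{13} \cdot 21 \left(\frac{4 \left(-4 + 14\right)}{11} - 1115\right) = \frac{21 \left(4 \cdot \frac{1}{11} \cdot 10 - 1115\right)}{13} = \frac{21 \left(\frac{40}{11} - 1115\right)}{13} = \frac{21}{13} \left(- \frac{12225}{11}\right) = - \frac{256725}{143}$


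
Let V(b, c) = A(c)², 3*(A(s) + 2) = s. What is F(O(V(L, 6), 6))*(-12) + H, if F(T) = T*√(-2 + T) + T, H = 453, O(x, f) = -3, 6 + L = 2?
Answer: 489 + 36*I*√5 ≈ 489.0 + 80.498*I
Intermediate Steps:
L = -4 (L = -6 + 2 = -4)
A(s) = -2 + s/3
V(b, c) = (-2 + c/3)²
F(T) = T + T*√(-2 + T)
F(O(V(L, 6), 6))*(-12) + H = -3*(1 + √(-2 - 3))*(-12) + 453 = -3*(1 + √(-5))*(-12) + 453 = -3*(1 + I*√5)*(-12) + 453 = (-3 - 3*I*√5)*(-12) + 453 = (36 + 36*I*√5) + 453 = 489 + 36*I*√5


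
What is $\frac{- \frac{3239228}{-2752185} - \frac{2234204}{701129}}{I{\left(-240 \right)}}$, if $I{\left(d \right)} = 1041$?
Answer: $- \frac{3877826047328}{2008751822256465} \approx -0.0019305$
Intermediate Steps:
$\frac{- \frac{3239228}{-2752185} - \frac{2234204}{701129}}{I{\left(-240 \right)}} = \frac{- \frac{3239228}{-2752185} - \frac{2234204}{701129}}{1041} = \left(\left(-3239228\right) \left(- \frac{1}{2752185}\right) - \frac{2234204}{701129}\right) \frac{1}{1041} = \left(\frac{3239228}{2752185} - \frac{2234204}{701129}\right) \frac{1}{1041} = \left(- \frac{3877826047328}{1929636716865}\right) \frac{1}{1041} = - \frac{3877826047328}{2008751822256465}$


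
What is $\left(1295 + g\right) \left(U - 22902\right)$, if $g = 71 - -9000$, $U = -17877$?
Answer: $-422715114$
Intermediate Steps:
$g = 9071$ ($g = 71 + 9000 = 9071$)
$\left(1295 + g\right) \left(U - 22902\right) = \left(1295 + 9071\right) \left(-17877 - 22902\right) = 10366 \left(-40779\right) = -422715114$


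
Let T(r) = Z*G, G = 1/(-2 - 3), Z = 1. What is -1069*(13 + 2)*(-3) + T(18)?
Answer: 240524/5 ≈ 48105.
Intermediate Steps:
G = -1/5 (G = 1/(-5) = -1/5 ≈ -0.20000)
T(r) = -1/5 (T(r) = 1*(-1/5) = -1/5)
-1069*(13 + 2)*(-3) + T(18) = -1069*(13 + 2)*(-3) - 1/5 = -16035*(-3) - 1/5 = -1069*(-45) - 1/5 = 48105 - 1/5 = 240524/5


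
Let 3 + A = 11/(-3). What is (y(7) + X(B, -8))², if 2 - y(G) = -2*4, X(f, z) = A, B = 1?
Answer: 100/9 ≈ 11.111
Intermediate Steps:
A = -20/3 (A = -3 + 11/(-3) = -3 + 11*(-⅓) = -3 - 11/3 = -20/3 ≈ -6.6667)
X(f, z) = -20/3
y(G) = 10 (y(G) = 2 - (-2)*4 = 2 - 1*(-8) = 2 + 8 = 10)
(y(7) + X(B, -8))² = (10 - 20/3)² = (10/3)² = 100/9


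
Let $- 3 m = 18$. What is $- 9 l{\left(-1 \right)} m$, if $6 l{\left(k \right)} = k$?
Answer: $-9$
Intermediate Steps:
$m = -6$ ($m = \left(- \frac{1}{3}\right) 18 = -6$)
$l{\left(k \right)} = \frac{k}{6}$
$- 9 l{\left(-1 \right)} m = - 9 \cdot \frac{1}{6} \left(-1\right) \left(-6\right) = \left(-9\right) \left(- \frac{1}{6}\right) \left(-6\right) = \frac{3}{2} \left(-6\right) = -9$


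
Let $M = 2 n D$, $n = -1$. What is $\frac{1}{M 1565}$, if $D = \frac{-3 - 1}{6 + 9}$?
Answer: $\frac{3}{2504} \approx 0.0011981$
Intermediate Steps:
$D = - \frac{4}{15} \approx -0.26667$
$M = \frac{8}{15}$ ($M = 2 \left(-1\right) \left(- \frac{4}{15}\right) = \left(-2\right) \left(- \frac{4}{15}\right) = \frac{8}{15} \approx 0.53333$)
$\frac{1}{M 1565} = \frac{1}{\frac{8}{15} \cdot 1565} = \frac{1}{\frac{2504}{3}} = \frac{3}{2504}$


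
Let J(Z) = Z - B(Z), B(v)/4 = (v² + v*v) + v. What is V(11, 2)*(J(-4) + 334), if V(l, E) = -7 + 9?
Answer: 436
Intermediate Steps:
B(v) = 4*v + 8*v² (B(v) = 4*((v² + v*v) + v) = 4*((v² + v²) + v) = 4*(2*v² + v) = 4*(v + 2*v²) = 4*v + 8*v²)
V(l, E) = 2
J(Z) = Z - 4*Z*(1 + 2*Z)
V(11, 2)*(J(-4) + 334) = 2*(-4*(-3 - 8*(-4)) + 334) = 2*(-4*(-3 + 32) + 334) = 2*(-4*29 + 334) = 2*(-116 + 334) = 2*218 = 436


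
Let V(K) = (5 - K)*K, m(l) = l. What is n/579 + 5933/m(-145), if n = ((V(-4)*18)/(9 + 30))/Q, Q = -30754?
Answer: -228900432949/5594229485 ≈ -40.917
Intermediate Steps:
V(K) = K*(5 - K)
n = 108/199901 (n = ((-4*(5 - 1*(-4))*18)/(9 + 30))/(-30754) = ((-4*(5 + 4)*18)/39)*(-1/30754) = ((-4*9*18)*(1/39))*(-1/30754) = (-36*18*(1/39))*(-1/30754) = -648*1/39*(-1/30754) = -216/13*(-1/30754) = 108/199901 ≈ 0.00054027)
n/579 + 5933/m(-145) = (108/199901)/579 + 5933/(-145) = (108/199901)*(1/579) + 5933*(-1/145) = 36/38580893 - 5933/145 = -228900432949/5594229485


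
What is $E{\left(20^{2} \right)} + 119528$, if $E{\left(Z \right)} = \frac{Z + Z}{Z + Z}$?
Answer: $119529$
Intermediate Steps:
$E{\left(Z \right)} = 1$ ($E{\left(Z \right)} = \frac{2 Z}{2 Z} = 2 Z \frac{1}{2 Z} = 1$)
$E{\left(20^{2} \right)} + 119528 = 1 + 119528 = 119529$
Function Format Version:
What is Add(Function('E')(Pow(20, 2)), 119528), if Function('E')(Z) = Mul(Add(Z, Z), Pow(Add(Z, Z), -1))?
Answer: 119529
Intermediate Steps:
Function('E')(Z) = 1 (Function('E')(Z) = Mul(Mul(2, Z), Pow(Mul(2, Z), -1)) = Mul(Mul(2, Z), Mul(Rational(1, 2), Pow(Z, -1))) = 1)
Add(Function('E')(Pow(20, 2)), 119528) = Add(1, 119528) = 119529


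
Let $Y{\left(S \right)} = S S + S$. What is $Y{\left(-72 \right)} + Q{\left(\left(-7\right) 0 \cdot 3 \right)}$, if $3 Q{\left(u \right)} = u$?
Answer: $5112$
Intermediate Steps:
$Y{\left(S \right)} = S + S^{2}$ ($Y{\left(S \right)} = S^{2} + S = S + S^{2}$)
$Q{\left(u \right)} = \frac{u}{3}$
$Y{\left(-72 \right)} + Q{\left(\left(-7\right) 0 \cdot 3 \right)} = - 72 \left(1 - 72\right) + \frac{\left(-7\right) 0 \cdot 3}{3} = \left(-72\right) \left(-71\right) + \frac{0 \cdot 3}{3} = 5112 + \frac{1}{3} \cdot 0 = 5112 + 0 = 5112$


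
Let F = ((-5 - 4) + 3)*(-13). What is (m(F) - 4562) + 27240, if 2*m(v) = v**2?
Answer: 25720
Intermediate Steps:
F = 78 (F = (-9 + 3)*(-13) = -6*(-13) = 78)
m(v) = v**2/2
(m(F) - 4562) + 27240 = ((1/2)*78**2 - 4562) + 27240 = ((1/2)*6084 - 4562) + 27240 = (3042 - 4562) + 27240 = -1520 + 27240 = 25720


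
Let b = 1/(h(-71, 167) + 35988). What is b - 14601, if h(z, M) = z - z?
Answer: -525460787/35988 ≈ -14601.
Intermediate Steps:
h(z, M) = 0
b = 1/35988 (b = 1/(0 + 35988) = 1/35988 ≈ 2.7787e-5)
b - 14601 = 1/35988 - 14601 = -525460787/35988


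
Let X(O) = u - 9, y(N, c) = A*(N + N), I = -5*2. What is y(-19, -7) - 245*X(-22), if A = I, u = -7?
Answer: 4300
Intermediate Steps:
I = -10
A = -10
y(N, c) = -20*N (y(N, c) = -10*(N + N) = -20*N)
X(O) = -16 (X(O) = -7 - 9 = -16)
y(-19, -7) - 245*X(-22) = -20*(-19) - 245*(-16) = 380 + 3920 = 4300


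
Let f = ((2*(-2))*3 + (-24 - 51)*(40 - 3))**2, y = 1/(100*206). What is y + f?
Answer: 160007801401/20600 ≈ 7.7674e+6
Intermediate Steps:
y = 1/20600 ≈ 4.8544e-5
f = 7767369 (f = (-4*3 - 75*37)**2 = (-12 - 2775)**2 = (-2787)**2 = 7767369)
y + f = 1/20600 + 7767369 = 160007801401/20600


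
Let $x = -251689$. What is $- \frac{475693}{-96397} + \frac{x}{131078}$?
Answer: $\frac{38090822521}{12635525966} \approx 3.0146$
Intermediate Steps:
$- \frac{475693}{-96397} + \frac{x}{131078} = - \frac{475693}{-96397} - \frac{251689}{131078} = \left(-475693\right) \left(- \frac{1}{96397}\right) - \frac{251689}{131078} = \frac{475693}{96397} - \frac{251689}{131078} = \frac{38090822521}{12635525966}$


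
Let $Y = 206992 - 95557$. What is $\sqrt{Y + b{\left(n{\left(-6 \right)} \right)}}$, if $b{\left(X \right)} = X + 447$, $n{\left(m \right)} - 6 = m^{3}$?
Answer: $6 \sqrt{3102} \approx 334.17$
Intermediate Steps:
$n{\left(m \right)} = 6 + m^{3}$
$b{\left(X \right)} = 447 + X$
$Y = 111435$
$\sqrt{Y + b{\left(n{\left(-6 \right)} \right)}} = \sqrt{111435 + \left(447 + \left(6 + \left(-6\right)^{3}\right)\right)} = \sqrt{111435 + \left(447 + \left(6 - 216\right)\right)} = \sqrt{111435 + \left(447 - 210\right)} = \sqrt{111435 + 237} = \sqrt{111672} = 6 \sqrt{3102}$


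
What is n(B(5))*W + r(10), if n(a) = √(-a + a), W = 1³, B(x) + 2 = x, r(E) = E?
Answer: 10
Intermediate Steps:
B(x) = -2 + x
W = 1
n(a) = 0 (n(a) = √0 = 0)
n(B(5))*W + r(10) = 0*1 + 10 = 0 + 10 = 10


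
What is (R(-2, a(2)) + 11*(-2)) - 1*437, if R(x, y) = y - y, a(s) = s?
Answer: -459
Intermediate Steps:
R(x, y) = 0
(R(-2, a(2)) + 11*(-2)) - 1*437 = (0 + 11*(-2)) - 1*437 = (0 - 22) - 437 = -22 - 437 = -459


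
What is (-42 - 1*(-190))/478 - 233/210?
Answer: -40147/50190 ≈ -0.79990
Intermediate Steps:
(-42 - 1*(-190))/478 - 233/210 = (-42 + 190)*(1/478) - 233*1/210 = 148*(1/478) - 233/210 = 74/239 - 233/210 = -40147/50190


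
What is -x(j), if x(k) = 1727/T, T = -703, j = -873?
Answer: 1727/703 ≈ 2.4566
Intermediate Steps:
x(k) = -1727/703 (x(k) = 1727/(-703) = 1727*(-1/703) = -1727/703)
-x(j) = -1*(-1727/703) = 1727/703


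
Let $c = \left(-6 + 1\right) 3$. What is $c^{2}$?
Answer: $225$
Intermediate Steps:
$c = -15$ ($c = \left(-5\right) 3 = -15$)
$c^{2} = \left(-15\right)^{2} = 225$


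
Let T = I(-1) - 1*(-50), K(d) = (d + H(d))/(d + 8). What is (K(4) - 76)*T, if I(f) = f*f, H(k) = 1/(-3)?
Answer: -46325/12 ≈ -3860.4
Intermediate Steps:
H(k) = -⅓ (H(k) = 1*(-⅓) = -⅓)
I(f) = f²
K(d) = (-⅓ + d)/(8 + d) (K(d) = (d - ⅓)/(d + 8) = (-⅓ + d)/(8 + d))
T = 51 (T = (-1)² - 1*(-50) = 1 + 50 = 51)
(K(4) - 76)*T = ((-⅓ + 4)/(8 + 4) - 76)*51 = ((11/3)/12 - 76)*51 = ((1/12)*(11/3) - 76)*51 = (11/36 - 76)*51 = -2725/36*51 = -46325/12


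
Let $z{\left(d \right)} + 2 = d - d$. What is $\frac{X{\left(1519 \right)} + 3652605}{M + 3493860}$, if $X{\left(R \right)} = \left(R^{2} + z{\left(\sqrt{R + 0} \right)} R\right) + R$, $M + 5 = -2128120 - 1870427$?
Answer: $- \frac{5958447}{504692} \approx -11.806$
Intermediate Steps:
$z{\left(d \right)} = -2$ ($z{\left(d \right)} = -2 + \left(d - d\right) = -2 + 0 = -2$)
$M = -3998552$ ($M = -5 - 3998547 = -3998552$)
$X{\left(R \right)} = R^{2} - R$ ($X{\left(R \right)} = \left(R^{2} - 2 R\right) + R = R^{2} - R$)
$\frac{X{\left(1519 \right)} + 3652605}{M + 3493860} = \frac{1519 \left(-1 + 1519\right) + 3652605}{-3998552 + 3493860} = \frac{1519 \cdot 1518 + 3652605}{-504692} = \left(2305842 + 3652605\right) \left(- \frac{1}{504692}\right) = 5958447 \left(- \frac{1}{504692}\right) = - \frac{5958447}{504692}$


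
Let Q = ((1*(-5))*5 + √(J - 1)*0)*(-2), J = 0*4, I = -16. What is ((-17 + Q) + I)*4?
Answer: 68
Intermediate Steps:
J = 0
Q = 50 (Q = ((1*(-5))*5 + √(0 - 1)*0)*(-2) = (-5*5 + √(-1)*0)*(-2) = (-25 + I*0)*(-2) = (-25 + 0)*(-2) = -25*(-2) = 50)
((-17 + Q) + I)*4 = ((-17 + 50) - 16)*4 = (33 - 16)*4 = 17*4 = 68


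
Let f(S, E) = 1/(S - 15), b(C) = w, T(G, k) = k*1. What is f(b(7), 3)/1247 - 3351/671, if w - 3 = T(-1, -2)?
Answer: -58502429/11714318 ≈ -4.9941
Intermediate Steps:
T(G, k) = k
w = 1 (w = 3 - 2 = 1)
b(C) = 1
f(S, E) = 1/(-15 + S)
f(b(7), 3)/1247 - 3351/671 = 1/((-15 + 1)*1247) - 3351/671 = (1/1247)/(-14) - 3351*1/671 = -1/14*1/1247 - 3351/671 = -1/17458 - 3351/671 = -58502429/11714318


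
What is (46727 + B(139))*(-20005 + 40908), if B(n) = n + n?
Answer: 982545515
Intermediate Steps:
B(n) = 2*n
(46727 + B(139))*(-20005 + 40908) = (46727 + 2*139)*(-20005 + 40908) = (46727 + 278)*20903 = 47005*20903 = 982545515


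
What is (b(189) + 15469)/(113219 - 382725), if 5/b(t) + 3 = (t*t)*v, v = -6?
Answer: -1657727648/28881475737 ≈ -0.057398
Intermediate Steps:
b(t) = 5/(-3 - 6*t**2) (b(t) = 5/(-3 + (t*t)*(-6)) = 5/(-3 + t**2*(-6)) = 5/(-3 - 6*t**2))
(b(189) + 15469)/(113219 - 382725) = (-5/(3 + 6*189**2) + 15469)/(113219 - 382725) = (-5/(3 + 6*35721) + 15469)/(-269506) = (-5/(3 + 214326) + 15469)*(-1/269506) = (-5/214329 + 15469)*(-1/269506) = (3315455296/214329)*(-1/269506) = -1657727648/28881475737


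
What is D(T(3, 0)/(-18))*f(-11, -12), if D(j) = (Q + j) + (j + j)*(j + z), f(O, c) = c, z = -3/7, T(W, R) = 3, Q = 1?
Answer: -260/21 ≈ -12.381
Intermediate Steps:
z = -3/7 (z = -3*⅐ = -3/7 ≈ -0.42857)
D(j) = 1 + j + 2*j*(-3/7 + j) (D(j) = (1 + j) + (j + j)*(j - 3/7) = (1 + j) + (2*j)*(-3/7 + j) = (1 + j) + 2*j*(-3/7 + j) = 1 + j + 2*j*(-3/7 + j))
D(T(3, 0)/(-18))*f(-11, -12) = (1 + 2*(3/(-18))² + (3/(-18))/7)*(-12) = (1 + 2*(3*(-1/18))² + (3*(-1/18))/7)*(-12) = (1 + 2*(-⅙)² + (⅐)*(-⅙))*(-12) = (1 + 2*(1/36) - 1/42)*(-12) = (1 + 1/18 - 1/42)*(-12) = (65/63)*(-12) = -260/21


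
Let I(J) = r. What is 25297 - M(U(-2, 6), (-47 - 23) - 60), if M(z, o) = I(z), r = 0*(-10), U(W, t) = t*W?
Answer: 25297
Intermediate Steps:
U(W, t) = W*t
r = 0
I(J) = 0
M(z, o) = 0
25297 - M(U(-2, 6), (-47 - 23) - 60) = 25297 - 1*0 = 25297 + 0 = 25297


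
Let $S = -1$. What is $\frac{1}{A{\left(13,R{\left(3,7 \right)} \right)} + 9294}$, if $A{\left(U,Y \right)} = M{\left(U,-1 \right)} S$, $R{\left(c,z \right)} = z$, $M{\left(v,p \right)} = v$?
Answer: $\frac{1}{9281} \approx 0.00010775$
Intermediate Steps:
$A{\left(U,Y \right)} = - U$ ($A{\left(U,Y \right)} = U \left(-1\right) = - U$)
$\frac{1}{A{\left(13,R{\left(3,7 \right)} \right)} + 9294} = \frac{1}{\left(-1\right) 13 + 9294} = \frac{1}{-13 + 9294} = \frac{1}{9281}$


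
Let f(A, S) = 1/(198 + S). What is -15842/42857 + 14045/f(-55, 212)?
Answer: 246789875808/42857 ≈ 5.7584e+6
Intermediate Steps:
-15842/42857 + 14045/f(-55, 212) = -15842/42857 + 14045/(1/(198 + 212)) = -15842*1/42857 + 14045/(1/410) = -15842/42857 + 14045/(1/410) = -15842/42857 + 14045*410 = -15842/42857 + 5758450 = 246789875808/42857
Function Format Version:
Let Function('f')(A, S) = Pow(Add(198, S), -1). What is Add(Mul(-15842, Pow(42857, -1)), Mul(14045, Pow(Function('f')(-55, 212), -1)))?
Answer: Rational(246789875808, 42857) ≈ 5.7584e+6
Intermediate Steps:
Add(Mul(-15842, Pow(42857, -1)), Mul(14045, Pow(Function('f')(-55, 212), -1))) = Add(Mul(-15842, Pow(42857, -1)), Mul(14045, Pow(Pow(Add(198, 212), -1), -1))) = Add(Mul(-15842, Rational(1, 42857)), Mul(14045, Pow(Pow(410, -1), -1))) = Add(Rational(-15842, 42857), Mul(14045, Pow(Rational(1, 410), -1))) = Add(Rational(-15842, 42857), Mul(14045, 410)) = Add(Rational(-15842, 42857), 5758450) = Rational(246789875808, 42857)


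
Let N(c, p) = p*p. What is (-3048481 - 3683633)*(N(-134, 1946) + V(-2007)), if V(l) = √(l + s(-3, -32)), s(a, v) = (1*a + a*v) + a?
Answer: -25493950220424 - 20196342*I*√213 ≈ -2.5494e+13 - 2.9476e+8*I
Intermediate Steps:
N(c, p) = p²
s(a, v) = 2*a + a*v (s(a, v) = (a + a*v) + a = 2*a + a*v)
V(l) = √(90 + l) (V(l) = √(l - 3*(2 - 32)) = √(l - 3*(-30)) = √(l + 90) = √(90 + l))
(-3048481 - 3683633)*(N(-134, 1946) + V(-2007)) = (-3048481 - 3683633)*(1946² + √(90 - 2007)) = -6732114*(3786916 + √(-1917)) = -6732114*(3786916 + 3*I*√213) = -25493950220424 - 20196342*I*√213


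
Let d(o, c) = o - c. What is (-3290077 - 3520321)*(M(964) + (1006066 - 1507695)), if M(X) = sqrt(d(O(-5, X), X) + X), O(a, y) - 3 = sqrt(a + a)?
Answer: 3416293138342 - 6810398*sqrt(3 + I*sqrt(10)) ≈ 3.4163e+12 - 5.6137e+6*I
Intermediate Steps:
O(a, y) = 3 + sqrt(2)*sqrt(a) (O(a, y) = 3 + sqrt(a + a) = 3 + sqrt(2*a) = 3 + sqrt(2)*sqrt(a))
M(X) = sqrt(3 + I*sqrt(10)) (M(X) = sqrt(((3 + sqrt(2)*sqrt(-5)) - X) + X) = sqrt(((3 + sqrt(2)*(I*sqrt(5))) - X) + X) = sqrt(((3 + I*sqrt(10)) - X) + X) = sqrt((3 - X + I*sqrt(10)) + X) = sqrt(3 + I*sqrt(10)))
(-3290077 - 3520321)*(M(964) + (1006066 - 1507695)) = (-3290077 - 3520321)*(sqrt(3 + I*sqrt(10)) + (1006066 - 1507695)) = -6810398*(sqrt(3 + I*sqrt(10)) - 501629) = -6810398*(-501629 + sqrt(3 + I*sqrt(10))) = 3416293138342 - 6810398*sqrt(3 + I*sqrt(10))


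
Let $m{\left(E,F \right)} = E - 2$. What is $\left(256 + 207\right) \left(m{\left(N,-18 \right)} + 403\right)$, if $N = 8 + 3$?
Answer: $190756$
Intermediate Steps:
$N = 11$
$m{\left(E,F \right)} = -2 + E$
$\left(256 + 207\right) \left(m{\left(N,-18 \right)} + 403\right) = \left(256 + 207\right) \left(\left(-2 + 11\right) + 403\right) = 463 \left(9 + 403\right) = 463 \cdot 412 = 190756$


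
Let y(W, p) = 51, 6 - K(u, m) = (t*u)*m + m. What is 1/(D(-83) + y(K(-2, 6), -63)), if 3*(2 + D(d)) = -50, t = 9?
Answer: 3/97 ≈ 0.030928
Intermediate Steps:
D(d) = -56/3 (D(d) = -2 + (⅓)*(-50) = -2 - 50/3 = -56/3)
K(u, m) = 6 - m - 9*m*u (K(u, m) = 6 - ((9*u)*m + m) = 6 - (9*m*u + m) = 6 - (m + 9*m*u) = 6 + (-m - 9*m*u) = 6 - m - 9*m*u)
1/(D(-83) + y(K(-2, 6), -63)) = 1/(-56/3 + 51) = 1/(97/3) = 3/97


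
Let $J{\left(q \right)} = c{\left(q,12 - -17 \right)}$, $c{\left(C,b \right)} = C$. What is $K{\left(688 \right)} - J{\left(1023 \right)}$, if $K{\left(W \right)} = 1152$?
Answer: $129$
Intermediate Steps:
$J{\left(q \right)} = q$
$K{\left(688 \right)} - J{\left(1023 \right)} = 1152 - 1023 = 129$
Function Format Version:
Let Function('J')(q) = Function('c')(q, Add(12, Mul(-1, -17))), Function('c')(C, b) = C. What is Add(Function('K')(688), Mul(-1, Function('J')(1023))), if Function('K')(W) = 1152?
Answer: 129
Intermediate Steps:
Function('J')(q) = q
Add(Function('K')(688), Mul(-1, Function('J')(1023))) = Add(1152, Mul(-1, 1023)) = Add(1152, -1023) = 129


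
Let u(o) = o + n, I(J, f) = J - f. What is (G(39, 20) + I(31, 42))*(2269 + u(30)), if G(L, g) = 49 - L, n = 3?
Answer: -2302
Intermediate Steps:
u(o) = 3 + o (u(o) = o + 3 = 3 + o)
(G(39, 20) + I(31, 42))*(2269 + u(30)) = ((49 - 1*39) + (31 - 1*42))*(2269 + (3 + 30)) = ((49 - 39) + (31 - 42))*(2269 + 33) = (10 - 11)*2302 = -1*2302 = -2302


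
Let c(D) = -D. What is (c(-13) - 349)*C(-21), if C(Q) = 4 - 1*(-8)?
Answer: -4032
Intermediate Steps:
C(Q) = 12 (C(Q) = 4 + 8 = 12)
(c(-13) - 349)*C(-21) = (-1*(-13) - 349)*12 = (13 - 349)*12 = -336*12 = -4032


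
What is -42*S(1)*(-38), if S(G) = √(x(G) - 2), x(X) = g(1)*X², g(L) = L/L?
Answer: 1596*I ≈ 1596.0*I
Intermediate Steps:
g(L) = 1
x(X) = X² (x(X) = 1*X² = X²)
S(G) = √(-2 + G²) (S(G) = √(G² - 2) = √(-2 + G²))
-42*S(1)*(-38) = -42*√(-2 + 1²)*(-38) = -42*√(-2 + 1)*(-38) = -42*I*(-38) = 1596*I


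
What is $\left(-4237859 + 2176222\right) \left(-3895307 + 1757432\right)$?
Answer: $4407522201375$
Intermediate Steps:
$\left(-4237859 + 2176222\right) \left(-3895307 + 1757432\right) = \left(-2061637\right) \left(-2137875\right) = 4407522201375$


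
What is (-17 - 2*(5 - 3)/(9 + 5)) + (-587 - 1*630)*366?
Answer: -3118075/7 ≈ -4.4544e+5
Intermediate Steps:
(-17 - 2*(5 - 3)/(9 + 5)) + (-587 - 1*630)*366 = (-17 - 4/14) + (-587 - 630)*366 = (-17 - 4/14) - 1217*366 = (-17 - 2*⅐) - 445422 = (-17 - 2/7) - 445422 = -121/7 - 445422 = -3118075/7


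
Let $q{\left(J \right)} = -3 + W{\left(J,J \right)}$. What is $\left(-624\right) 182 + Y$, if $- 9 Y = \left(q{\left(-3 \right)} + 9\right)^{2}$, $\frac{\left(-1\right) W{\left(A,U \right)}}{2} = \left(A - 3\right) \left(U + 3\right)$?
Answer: $-113572$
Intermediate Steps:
$W{\left(A,U \right)} = - 2 \left(-3 + A\right) \left(3 + U\right)$ ($W{\left(A,U \right)} = - 2 \left(A - 3\right) \left(U + 3\right) = - 2 \left(-3 + A\right) \left(3 + U\right)$)
$q{\left(J \right)} = 15 - 2 J^{2}$ ($q{\left(J \right)} = -3 + \left(18 - 6 J + 6 J - 2 J J\right) = -3 + \left(18 - 6 J + 6 J - 2 J^{2}\right) = -3 - \left(-18 + 2 J^{2}\right) = 15 - 2 J^{2}$)
$Y = -4$ ($Y = - \frac{\left(\left(15 - 2 \left(-3\right)^{2}\right) + 9\right)^{2}}{9} = - \frac{\left(\left(15 - 18\right) + 9\right)^{2}}{9} = - \frac{\left(-3 + 9\right)^{2}}{9} = - \frac{6^{2}}{9} = \left(- \frac{1}{9}\right) 36 = -4$)
$\left(-624\right) 182 + Y = \left(-624\right) 182 - 4 = -113568 - 4 = -113572$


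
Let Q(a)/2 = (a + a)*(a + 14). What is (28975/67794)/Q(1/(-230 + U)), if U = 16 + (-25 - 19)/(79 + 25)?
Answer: -900561109375/550114141824 ≈ -1.6370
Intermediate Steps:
U = 405/26 (U = 16 - 44/104 = 16 - 44*1/104 = 16 - 11/26 = 405/26 ≈ 15.577)
Q(a) = 4*a*(14 + a) (Q(a) = 2*((a + a)*(a + 14)) = 2*((2*a)*(14 + a)) = 2*(2*a*(14 + a)) = 4*a*(14 + a))
(28975/67794)/Q(1/(-230 + U)) = (28975/67794)/((4*(14 + 1/(-230 + 405/26))/(-230 + 405/26))) = (28975*(1/67794))/((4*(14 + 1/(-5575/26))/(-5575/26))) = 28975/(67794*((4*(-26/5575)*(14 - 26/5575)))) = 28975/(67794*((4*(-26/5575)*(78024/5575)))) = 28975/(67794*(-8114496/31080625)) = (28975/67794)*(-31080625/8114496) = -900561109375/550114141824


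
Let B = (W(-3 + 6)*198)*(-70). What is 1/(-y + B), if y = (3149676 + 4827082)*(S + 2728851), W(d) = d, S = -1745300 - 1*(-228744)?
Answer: -1/9670183881190 ≈ -1.0341e-13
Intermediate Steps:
S = -1516556 (S = -1745300 + 228744 = -1516556)
y = 9670183839610 (y = (3149676 + 4827082)*(-1516556 + 2728851) = 7976758*1212295 = 9670183839610)
B = -41580 (B = ((-3 + 6)*198)*(-70) = (3*198)*(-70) = 594*(-70) = -41580)
1/(-y + B) = 1/(-1*9670183839610 - 41580) = 1/(-9670183839610 - 41580) = 1/(-9670183881190) = -1/9670183881190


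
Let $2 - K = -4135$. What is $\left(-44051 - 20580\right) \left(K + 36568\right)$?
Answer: $-2630804855$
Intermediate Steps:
$K = 4137$ ($K = 2 - -4135 = 2 + 4135 = 4137$)
$\left(-44051 - 20580\right) \left(K + 36568\right) = \left(-44051 - 20580\right) \left(4137 + 36568\right) = \left(-64631\right) 40705 = -2630804855$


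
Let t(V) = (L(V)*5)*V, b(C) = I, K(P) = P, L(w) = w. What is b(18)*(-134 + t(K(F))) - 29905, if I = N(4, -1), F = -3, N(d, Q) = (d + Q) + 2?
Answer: -30350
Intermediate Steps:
N(d, Q) = 2 + Q + d (N(d, Q) = (Q + d) + 2 = 2 + Q + d)
I = 5 (I = 2 - 1 + 4 = 5)
b(C) = 5
t(V) = 5*V**2 (t(V) = (V*5)*V = (5*V)*V = 5*V**2)
b(18)*(-134 + t(K(F))) - 29905 = 5*(-134 + 5*(-3)**2) - 29905 = 5*(-134 + 5*9) - 29905 = 5*(-134 + 45) - 29905 = 5*(-89) - 29905 = -445 - 29905 = -30350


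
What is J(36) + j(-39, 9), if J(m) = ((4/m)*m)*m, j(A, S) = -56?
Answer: 88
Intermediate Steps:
J(m) = 4*m
J(36) + j(-39, 9) = 4*36 - 56 = 144 - 56 = 88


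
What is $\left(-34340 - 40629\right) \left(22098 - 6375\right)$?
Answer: $-1178737587$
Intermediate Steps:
$\left(-34340 - 40629\right) \left(22098 - 6375\right) = \left(-74969\right) 15723 = -1178737587$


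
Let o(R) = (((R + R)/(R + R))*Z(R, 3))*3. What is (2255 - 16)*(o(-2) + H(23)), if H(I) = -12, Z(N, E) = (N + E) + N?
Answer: -33585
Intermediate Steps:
Z(N, E) = E + 2*N (Z(N, E) = (E + N) + N = E + 2*N)
o(R) = 9 + 6*R (o(R) = (((R + R)/(R + R))*(3 + 2*R))*3 = (((2*R)/((2*R)))*(3 + 2*R))*3 = (((2*R)*(1/(2*R)))*(3 + 2*R))*3 = (1*(3 + 2*R))*3 = (3 + 2*R)*3 = 9 + 6*R)
(2255 - 16)*(o(-2) + H(23)) = (2255 - 16)*((9 + 6*(-2)) - 12) = 2239*((9 - 12) - 12) = 2239*(-3 - 12) = 2239*(-15) = -33585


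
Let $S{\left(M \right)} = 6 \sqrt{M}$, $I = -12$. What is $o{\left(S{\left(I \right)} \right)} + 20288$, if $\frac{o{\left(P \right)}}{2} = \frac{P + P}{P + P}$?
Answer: $20290$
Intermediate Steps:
$o{\left(P \right)} = 2$ ($o{\left(P \right)} = 2 \frac{P + P}{P + P} = 2 \frac{2 P}{2 P} = 2 \cdot 2 P \frac{1}{2 P} = 2 \cdot 1 = 2$)
$o{\left(S{\left(I \right)} \right)} + 20288 = 2 + 20288 = 20290$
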